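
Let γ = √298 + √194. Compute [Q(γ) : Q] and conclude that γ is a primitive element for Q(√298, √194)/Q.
[Q(γ) : Q] = 4 (equivalently, Q(γ) = Q(√298, √194))

Obviously Q(γ) ⊆ Q(√298, √194), and [Q(√298, √194):Q] = 4 (since 298, 194 are distinct squarefree integers > 1 with 57812 not a perfect square). To show equality we compute the minimal polynomial of γ. From γ = √298 + √194: γ^2 = 298 + 2√(57812) + 194 = 492 + 2√(57812), so γ^2 - 492 = 2√(57812); squaring, (γ^2 - 492)^2 = 4·57812, i.e. γ^4 - 984γ^2 + 242064 - 231248 = 0, i.e. γ^4 - 984γ^2 + 10816 = 0. So γ is a root of x^4 - 984x^2 + 10816. This polynomial is irreducible over Q: it has no rational root (each ±√298 ± √194 is irrational), and any factorization into two quadratics over Q would force √(57812) ∈ Q (pairing opposite roots) or √298, √194 ∈ Q (other pairings), all impossible. Hence [Q(γ):Q] = 4 = [Q(√298, √194):Q], so Q(γ) = Q(√298, √194).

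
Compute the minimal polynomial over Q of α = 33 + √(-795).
m_α(x) = x^2 - 66x + 1884

From α - 33 = √(-795), squaring gives (α - 33)^2 = -795, i.e. α^2 - 66α + 1089 = -795, so α^2 - 66α + 1884 = 0. The discriminant of x^2 - 66x + 1884 is (-66)^2 - 4·(1884) = 4356 - 7536 = -3180, and 4·(-795) is not a perfect square in Q since -795 is squarefree and ≠ 1. Hence x^2 - 66x + 1884 is irreducible over Q and is the minimal polynomial of α.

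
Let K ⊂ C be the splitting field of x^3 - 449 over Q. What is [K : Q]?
[K : Q] = 6

The roots of x^3 - 449 are ∛449, ω∛449, ω^2∛449 where ω = e^(2πi/3) is a primitive cube root of unity, so K = Q(∛449, ω). Now [Q(∛449):Q] = 3 (since 449 is not a perfect cube, x^3 - 449 is irreducible) and [Q(ω):Q] = 2. Both 2 and 3 divide [K:Q], and [K:Q] ≤ 3·2 = 6, so [K:Q] = 6. (Equivalently: Q(∛449) ⊂ R but ω ∉ R, so [K : Q(∛449)] = 2.)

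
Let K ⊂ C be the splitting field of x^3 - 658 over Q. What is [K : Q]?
[K : Q] = 6

The roots of x^3 - 658 are ∛658, ω∛658, ω^2∛658 where ω = e^(2πi/3) is a primitive cube root of unity, so K = Q(∛658, ω). Now [Q(∛658):Q] = 3 (since 658 is not a perfect cube, x^3 - 658 is irreducible) and [Q(ω):Q] = 2. Both 2 and 3 divide [K:Q], and [K:Q] ≤ 3·2 = 6, so [K:Q] = 6. (Equivalently: Q(∛658) ⊂ R but ω ∉ R, so [K : Q(∛658)] = 2.)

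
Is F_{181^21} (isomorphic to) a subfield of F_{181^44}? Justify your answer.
No: F_{181^21} is not a subfield of F_{181^44}

F_{p^m} embeds in F_{p^n} iff m | n. Here 21 ∤ 44 (since 44 = 2·21 + 2 with remainder 2 ≠ 0), so F_{181^21} is not a subfield of F_{181^44}. Equivalently: if it were, the tower law would give 21 = [F_{181^21}:F_181] dividing [F_{181^44}:F_181] = 44, contradiction.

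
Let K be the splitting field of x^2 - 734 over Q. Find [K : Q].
[K : Q] = 2

f(x) = x^2 - 734 factors as (x - √734)(x + √734). The splitting field is K = Q(√734). Since 734 is squarefree and > 1, it is not a perfect square, so x^2 - 734 is irreducible over Q and [Q(√734) : Q] = 2. Hence [K : Q] = 2.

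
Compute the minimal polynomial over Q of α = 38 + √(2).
m_α(x) = x^2 - 76x + 1442

From α - 38 = √(2), squaring gives (α - 38)^2 = 2, i.e. α^2 - 76α + 1444 = 2, so α^2 - 76α + 1442 = 0. The discriminant of x^2 - 76x + 1442 is (-76)^2 - 4·(1442) = 5776 - 5768 = 8, and 4·(2) is not a perfect square in Q since 2 is squarefree and ≠ 1. Hence x^2 - 76x + 1442 is irreducible over Q and is the minimal polynomial of α.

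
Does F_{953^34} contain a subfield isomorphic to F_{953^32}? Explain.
No: F_{953^32} is not a subfield of F_{953^34}

F_{p^m} embeds in F_{p^n} iff m | n. Here 32 ∤ 34 (since 34 = 1·32 + 2 with remainder 2 ≠ 0), so F_{953^32} is not a subfield of F_{953^34}. Equivalently: if it were, the tower law would give 32 = [F_{953^32}:F_953] dividing [F_{953^34}:F_953] = 34, contradiction.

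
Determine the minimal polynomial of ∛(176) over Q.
m_α(x) = x^3 - 176

α satisfies α^3 = 176, so x^3 - 176 annihilates α. By the rational root test, a rational root p/q (in lowest terms) of x^3 - 176 would satisfy p^3 = 176 q^3, forcing q = 1 and p^3 = 176; but 176 is not a perfect cube, contradiction. A monic cubic over Q with no rational root is irreducible (any nontrivial factorization would include a linear factor). Hence x^3 - 176 is the minimal polynomial of α, and in particular [Q(α):Q] = 3.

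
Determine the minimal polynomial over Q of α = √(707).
m_α(x) = x^2 - 707

α satisfies α^2 - 707 = 0, so x^2 - 707 annihilates α. Since d = 707 is squarefree and ≠ 1, it is not a perfect square in Q, so x^2 - 707 has no rational root and is therefore irreducible over Q (a degree-2 polynomial over a field is irreducible iff it has no root). Hence m_α(x) = x^2 - 707.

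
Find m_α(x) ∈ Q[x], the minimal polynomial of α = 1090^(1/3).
m_α(x) = x^3 - 1090

α satisfies α^3 = 1090, so x^3 - 1090 annihilates α. By the rational root test, a rational root p/q (in lowest terms) of x^3 - 1090 would satisfy p^3 = 1090 q^3, forcing q = 1 and p^3 = 1090; but 1090 is not a perfect cube, contradiction. A monic cubic over Q with no rational root is irreducible (any nontrivial factorization would include a linear factor). Hence x^3 - 1090 is the minimal polynomial of α, and in particular [Q(α):Q] = 3.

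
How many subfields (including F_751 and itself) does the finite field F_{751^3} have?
F_{751^3} has 2 subfields

The subfields of F_{p^n} are exactly the fields F_{p^d} for d | n (each is the fixed field of the unique index-d subgroup of Gal(F_{p^n}/F_p) ≅ Z/nZ). The divisors of n = 3 are {1, 3}, giving 2 subfields: F_{751^1}, F_{751^3}.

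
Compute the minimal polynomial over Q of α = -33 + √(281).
m_α(x) = x^2 + 66x + 808

From α + 33 = √(281), squaring gives (α + 33)^2 = 281, i.e. α^2 + 66α + 1089 = 281, so α^2 + 66α + 808 = 0. The discriminant of x^2 + 66x + 808 is (66)^2 - 4·(808) = 4356 - 3232 = 1124, and 4·(281) is not a perfect square in Q since 281 is squarefree and ≠ 1. Hence x^2 + 66x + 808 is irreducible over Q and is the minimal polynomial of α.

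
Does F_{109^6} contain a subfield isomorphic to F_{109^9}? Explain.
No: F_{109^9} is not a subfield of F_{109^6}

F_{p^m} embeds in F_{p^n} iff m | n. Here 9 ∤ 6 (since 6 = 0·9 + 6 with remainder 6 ≠ 0), so F_{109^9} is not a subfield of F_{109^6}. Equivalently: if it were, the tower law would give 9 = [F_{109^9}:F_109] dividing [F_{109^6}:F_109] = 6, contradiction.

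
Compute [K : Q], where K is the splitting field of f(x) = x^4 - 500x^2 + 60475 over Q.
[K : Q] = 4

Solving the quadratic in x^2: x^2 = (500 ± √(500^2 - 4·60475))/2 = (500 ± √8100)/2 = (500 ± 90)/2, giving x^2 = 295 or x^2 = 205. So f(x) = (x^2 - 295)(x^2 - 205) and the roots of f are ±√295, ±√205. Hence the splitting field is K = Q(√295, √205). Since 295 and 205 are distinct squarefree integers > 1, their product 60475 is not a perfect square, so √205 ∉ Q(√295). By the tower law [K:Q] = [Q(√295,√205):Q(√295)] · [Q(√295):Q] = 2 · 2 = 4.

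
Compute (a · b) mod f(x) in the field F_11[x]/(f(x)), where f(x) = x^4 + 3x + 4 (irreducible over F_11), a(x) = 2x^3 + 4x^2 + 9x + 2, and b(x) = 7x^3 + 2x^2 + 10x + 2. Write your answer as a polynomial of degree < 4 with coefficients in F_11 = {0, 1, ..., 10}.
a · b ≡ x^3 + 5x^2 + 3 (mod f(x))

Multiply in F_11[x]: a(x)·b(x) = (2x^3 + 4x^2 + 9x + 2)·(7x^3 + 2x^2 + 10x + 2) = 3x^6 + 10x^5 + 3x^4 + 10x^3 + 3x^2 + 5x + 4. This has degree ≥ 4, so divide by f(x) over F_11: 3x^6 + 10x^5 + 3x^4 + 10x^3 + 3x^2 + 5x + 4 = (3x^2 + 10x + 3)·(x^4 + 3x + 4) + (x^3 + 5x^2 + 3). Hence a·b ≡ x^3 + 5x^2 + 3 (mod f). (F_11[x]/(f) is a field with 11^4 = 14641 elements since f is irreducible of degree 4.)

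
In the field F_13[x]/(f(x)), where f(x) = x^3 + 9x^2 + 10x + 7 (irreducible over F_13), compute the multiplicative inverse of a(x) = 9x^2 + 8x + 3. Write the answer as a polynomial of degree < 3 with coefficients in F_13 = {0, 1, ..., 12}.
a(x)^(-1) ≡ 3x^2 + 5 (mod f(x))

Since f is irreducible over F_13, F_13[x]/(f) is a field and a(x) ≠ 0 has an inverse. Apply the extended Euclidean algorithm to f(x) and a(x) in F_13[x]: f(x) = (3x + 7)·a(x) + (10x + 12);  a(x) = (10x + 7)·(10x + 12) + (10). The last nonzero remainder is the constant 10 = gcd(f, a) in F_13. Back-substituting through the division chain expresses 10 = s(x)·a(x) + t(x)·f(x) with s(x) ≡ 4x^2 + 11 (mod f), so (4x^2 + 11)·a(x) ≡ 10 (mod f). Multiplying by 10^(-1) ≡ 4 in F_13 gives a(x)^(-1) ≡ 4·(4x^2 + 11) ≡ 3x^2 + 5 (mod f). Check: (9x^2 + 8x + 3)·(3x^2 + 5) = x^4 + 11x^3 + 2x^2 + x + 2 ≡ 1 (mod x^3 + 9x^2 + 10x + 7).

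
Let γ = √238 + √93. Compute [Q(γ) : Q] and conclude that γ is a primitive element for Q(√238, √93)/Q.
[Q(γ) : Q] = 4 (equivalently, Q(γ) = Q(√238, √93))

Obviously Q(γ) ⊆ Q(√238, √93), and [Q(√238, √93):Q] = 4 (since 238, 93 are distinct squarefree integers > 1 with 22134 not a perfect square). To show equality we compute the minimal polynomial of γ. From γ = √238 + √93: γ^2 = 238 + 2√(22134) + 93 = 331 + 2√(22134), so γ^2 - 331 = 2√(22134); squaring, (γ^2 - 331)^2 = 4·22134, i.e. γ^4 - 662γ^2 + 109561 - 88536 = 0, i.e. γ^4 - 662γ^2 + 21025 = 0. So γ is a root of x^4 - 662x^2 + 21025. This polynomial is irreducible over Q: it has no rational root (each ±√238 ± √93 is irrational), and any factorization into two quadratics over Q would force √(22134) ∈ Q (pairing opposite roots) or √238, √93 ∈ Q (other pairings), all impossible. Hence [Q(γ):Q] = 4 = [Q(√238, √93):Q], so Q(γ) = Q(√238, √93).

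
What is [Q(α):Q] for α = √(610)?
[Q(α):Q] = 2

[Q(α):Q] equals the degree of the minimal polynomial of α. Here α^2 = 610 and x^2 - 610 is irreducible (d = 610 is squarefree, ≠ 1, hence not a square), so deg(m_α) = 2. Thus [Q(α):Q] = 2.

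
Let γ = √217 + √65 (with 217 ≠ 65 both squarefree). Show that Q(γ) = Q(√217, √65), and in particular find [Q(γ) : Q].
[Q(γ) : Q] = 4 (equivalently, Q(γ) = Q(√217, √65))

Obviously Q(γ) ⊆ Q(√217, √65), and [Q(√217, √65):Q] = 4 (since 217, 65 are distinct squarefree integers > 1 with 14105 not a perfect square). To show equality we compute the minimal polynomial of γ. From γ = √217 + √65: γ^2 = 217 + 2√(14105) + 65 = 282 + 2√(14105), so γ^2 - 282 = 2√(14105); squaring, (γ^2 - 282)^2 = 4·14105, i.e. γ^4 - 564γ^2 + 79524 - 56420 = 0, i.e. γ^4 - 564γ^2 + 23104 = 0. So γ is a root of x^4 - 564x^2 + 23104. This polynomial is irreducible over Q: it has no rational root (each ±√217 ± √65 is irrational), and any factorization into two quadratics over Q would force √(14105) ∈ Q (pairing opposite roots) or √217, √65 ∈ Q (other pairings), all impossible. Hence [Q(γ):Q] = 4 = [Q(√217, √65):Q], so Q(γ) = Q(√217, √65).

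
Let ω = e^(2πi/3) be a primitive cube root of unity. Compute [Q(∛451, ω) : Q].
[Q(∛451, ω) : Q] = 6

[Q(∛451):Q] = 3 (min poly x^3 - 451, irreducible since 451 is not a perfect cube). [Q(ω):Q] = 2 (min poly x^2 + x + 1). Since Q(∛451) ⊂ R and ω ∉ R, we have ω ∉ Q(∛451), so x^2 + x + 1 remains irreducible over Q(∛451) and [Q(∛451, ω) : Q(∛451)] = 2. By the tower law, [Q(∛451, ω) : Q] = 3 · 2 = 6. (In fact Q(∛451, ω) is the splitting field of x^3 - 451 over Q.)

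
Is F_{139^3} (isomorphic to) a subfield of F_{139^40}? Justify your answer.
No: F_{139^3} is not a subfield of F_{139^40}

F_{p^m} embeds in F_{p^n} iff m | n. Here 3 ∤ 40 (since 40 = 13·3 + 1 with remainder 1 ≠ 0), so F_{139^3} is not a subfield of F_{139^40}. Equivalently: if it were, the tower law would give 3 = [F_{139^3}:F_139] dividing [F_{139^40}:F_139] = 40, contradiction.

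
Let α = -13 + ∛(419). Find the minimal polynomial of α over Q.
m_α(x) = x^3 + 39x^2 + 507x + 1778

Set β = α + 13 = ∛(419), so β^3 = 419. Then (α + 13)^3 - 419 = 0, i.e. α is a root of g(x) = (x + 13)^3 - 419 = x^3 + 39x^2 + 507x + 1778. Since g(x) = h(x + 13) where h(x) = x^3 - 419, and h is irreducible over Q (because 419 is not a perfect cube, so h has no rational root, and a monic cubic with no rational root is irreducible), g is also irreducible (irreducibility is preserved under the substitution x → x + 13). Hence m_α(x) = x^3 + 39x^2 + 507x + 1778.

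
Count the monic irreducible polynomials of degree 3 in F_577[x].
There are 64033152 monic irreducible polynomials of degree 3 over F_577

Each element of F_{577^3} that lies in no proper subfield is a root of exactly one monic irreducible of degree 3 over F_577, and each such polynomial has 3 distinct roots in F_{577^3}. By Möbius inversion the count is N_577(3) = (1/3) Σ_{d|3} μ(3/d) · 577^d = (1/3)(μ(3)·577^1 + μ(1)·577^3) = 192099456/3 = 64033152.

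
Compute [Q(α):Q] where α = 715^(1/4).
[Q(α):Q] = 4

α is a root of x^4 - 715. By Eisenstein's criterion at the prime p = 5 (which divides the constant term 715 but p^2 = 25 does not, since 715 is squarefree), x^4 - 715 is irreducible over Q. Hence [Q(α):Q] = 4.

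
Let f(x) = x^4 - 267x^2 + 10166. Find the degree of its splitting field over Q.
[K : Q] = 4

Solving the quadratic in x^2: x^2 = (267 ± √(267^2 - 4·10166))/2 = (267 ± √30625)/2 = (267 ± 175)/2, giving x^2 = 46 or x^2 = 221. So f(x) = (x^2 - 46)(x^2 - 221) and the roots of f are ±√46, ±√221. Hence the splitting field is K = Q(√46, √221). Since 46 and 221 are distinct squarefree integers > 1, their product 10166 is not a perfect square, so √221 ∉ Q(√46). By the tower law [K:Q] = [Q(√46,√221):Q(√46)] · [Q(√46):Q] = 2 · 2 = 4.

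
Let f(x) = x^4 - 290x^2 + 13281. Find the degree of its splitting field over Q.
[K : Q] = 4

Solving the quadratic in x^2: x^2 = (290 ± √(290^2 - 4·13281))/2 = (290 ± √30976)/2 = (290 ± 176)/2, giving x^2 = 57 or x^2 = 233. So f(x) = (x^2 - 57)(x^2 - 233) and the roots of f are ±√57, ±√233. Hence the splitting field is K = Q(√57, √233). Since 57 and 233 are distinct squarefree integers > 1, their product 13281 is not a perfect square, so √233 ∉ Q(√57). By the tower law [K:Q] = [Q(√57,√233):Q(√57)] · [Q(√57):Q] = 2 · 2 = 4.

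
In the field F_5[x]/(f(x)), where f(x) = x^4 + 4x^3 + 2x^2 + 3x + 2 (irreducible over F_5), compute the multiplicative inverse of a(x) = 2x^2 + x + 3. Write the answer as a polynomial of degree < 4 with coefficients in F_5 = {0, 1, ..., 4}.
a(x)^(-1) ≡ 3x^3 + 3x^2 + 2 (mod f(x))

Since f is irreducible over F_5, F_5[x]/(f) is a field and a(x) ≠ 0 has an inverse. Apply the extended Euclidean algorithm to f(x) and a(x) in F_5[x]: f(x) = (3x^2 + 3x)·a(x) + (4x + 2);  a(x) = (3x)·(4x + 2) + (3). The last nonzero remainder is the constant 3 = gcd(f, a) in F_5. Back-substituting through the division chain expresses 3 = s(x)·a(x) + t(x)·f(x) with s(x) ≡ 4x^3 + 4x^2 + 1 (mod f), so (4x^3 + 4x^2 + 1)·a(x) ≡ 3 (mod f). Multiplying by 3^(-1) ≡ 2 in F_5 gives a(x)^(-1) ≡ 2·(4x^3 + 4x^2 + 1) ≡ 3x^3 + 3x^2 + 2 (mod f). Check: (2x^2 + x + 3)·(3x^3 + 3x^2 + 2) = x^5 + 4x^4 + 2x^3 + 3x^2 + 2x + 1 ≡ 1 (mod x^4 + 4x^3 + 2x^2 + 3x + 2).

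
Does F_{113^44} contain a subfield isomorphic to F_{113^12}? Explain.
No: F_{113^12} is not a subfield of F_{113^44}

F_{p^m} embeds in F_{p^n} iff m | n. Here 12 ∤ 44 (since 44 = 3·12 + 8 with remainder 8 ≠ 0), so F_{113^12} is not a subfield of F_{113^44}. Equivalently: if it were, the tower law would give 12 = [F_{113^12}:F_113] dividing [F_{113^44}:F_113] = 44, contradiction.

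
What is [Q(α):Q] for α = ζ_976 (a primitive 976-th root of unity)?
[Q(α):Q] = 480

The minimal polynomial of ζ_976 over Q is the 976-th cyclotomic polynomial Φ_976(x), which is irreducible over Q and has degree φ(976) = 480. Hence [Q(α):Q] = φ(976) = 480.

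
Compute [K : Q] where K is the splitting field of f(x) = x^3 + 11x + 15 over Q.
[K : Q] = 6

By the rational root test, any rational root of the monic integer polynomial f(x) = x^3 + 11x + 15 must be an integer dividing the constant term 15, i.e. one of ±{1, 3, 5, 15}. Evaluating: f(1) = 27, f(-1) = 3, f(3) = 75, f(-3) = -45, f(5) = 195, f(-5) = -165, f(15) = 3555, f(-15) = -3525; none is 0, so f has no rational root and is therefore irreducible over Q (a cubic with no linear factor over a field is irreducible). For an irreducible cubic, the Galois group is A_3 or S_3 according as the discriminant disc(f) = -4a^3 - 27b^2 = -4·(11)^3 - 27·(15)^2 = -11399 is or is not a square in Q. Here disc(f) = -11399 is not a perfect square in Q, so the Galois group of f over Q is not contained in A_3 and must be all of S_3. The splitting field has degree |S_3| = 6 over Q, so [K : Q] = 6.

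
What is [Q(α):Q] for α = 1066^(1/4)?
[Q(α):Q] = 4

α is a root of x^4 - 1066. By Eisenstein's criterion at the prime p = 2 (which divides the constant term 1066 but p^2 = 4 does not, since 1066 is squarefree), x^4 - 1066 is irreducible over Q. Hence [Q(α):Q] = 4.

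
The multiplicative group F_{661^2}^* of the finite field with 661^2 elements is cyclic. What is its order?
|F_{661^2}^*| = 436920

F_{661^2} has 661^2 = 436921 elements; its multiplicative group consists of all nonzero elements, so |F_{661^2}^*| = 436921 - 1 = 436920. (It is cyclic since any finite subgroup of the multiplicative group of a field is cyclic.)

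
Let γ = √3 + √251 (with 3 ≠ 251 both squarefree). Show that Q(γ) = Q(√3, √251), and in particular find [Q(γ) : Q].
[Q(γ) : Q] = 4 (equivalently, Q(γ) = Q(√3, √251))

Obviously Q(γ) ⊆ Q(√3, √251), and [Q(√3, √251):Q] = 4 (since 3, 251 are distinct squarefree integers > 1 with 753 not a perfect square). To show equality we compute the minimal polynomial of γ. From γ = √3 + √251: γ^2 = 3 + 2√(753) + 251 = 254 + 2√(753), so γ^2 - 254 = 2√(753); squaring, (γ^2 - 254)^2 = 4·753, i.e. γ^4 - 508γ^2 + 64516 - 3012 = 0, i.e. γ^4 - 508γ^2 + 61504 = 0. So γ is a root of x^4 - 508x^2 + 61504. This polynomial is irreducible over Q: it has no rational root (each ±√3 ± √251 is irrational), and any factorization into two quadratics over Q would force √(753) ∈ Q (pairing opposite roots) or √3, √251 ∈ Q (other pairings), all impossible. Hence [Q(γ):Q] = 4 = [Q(√3, √251):Q], so Q(γ) = Q(√3, √251).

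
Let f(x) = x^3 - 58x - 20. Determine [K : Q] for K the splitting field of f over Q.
[K : Q] = 6

By the rational root test, any rational root of the monic integer polynomial f(x) = x^3 - 58x - 20 must be an integer dividing the constant term -20, i.e. one of ±{1, 2, 4, 5, 10, 20}. Evaluating: f(1) = -77, f(-1) = 37, f(2) = -128, f(-2) = 88, f(4) = -188, f(-4) = 148, f(5) = -185, f(-5) = 145, f(10) = 400, f(-10) = -440, f(20) = 6820, f(-20) = -6860; none is 0, so f has no rational root and is therefore irreducible over Q (a cubic with no linear factor over a field is irreducible). For an irreducible cubic, the Galois group is A_3 or S_3 according as the discriminant disc(f) = -4a^3 - 27b^2 = -4·(-58)^3 - 27·(-20)^2 = 769648 is or is not a square in Q. Here disc(f) = 769648 is not a perfect square in Q, so the Galois group of f over Q is not contained in A_3 and must be all of S_3. The splitting field has degree |S_3| = 6 over Q, so [K : Q] = 6.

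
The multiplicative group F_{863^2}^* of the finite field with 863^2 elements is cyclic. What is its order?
|F_{863^2}^*| = 744768

F_{863^2} has 863^2 = 744769 elements; its multiplicative group consists of all nonzero elements, so |F_{863^2}^*| = 744769 - 1 = 744768. (It is cyclic since any finite subgroup of the multiplicative group of a field is cyclic.)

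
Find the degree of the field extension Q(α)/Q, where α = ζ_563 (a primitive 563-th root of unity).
[Q(α):Q] = 562

The minimal polynomial of ζ_563 over Q is the 563-th cyclotomic polynomial Φ_563(x), which is irreducible over Q and has degree φ(563) = 562. Hence [Q(α):Q] = φ(563) = 562.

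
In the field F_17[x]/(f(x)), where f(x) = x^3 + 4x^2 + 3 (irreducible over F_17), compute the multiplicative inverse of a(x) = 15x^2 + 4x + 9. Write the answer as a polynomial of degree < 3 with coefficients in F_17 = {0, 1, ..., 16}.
a(x)^(-1) ≡ 16x^2 + 4x + 1 (mod f(x))

Since f is irreducible over F_17, F_17[x]/(f) is a field and a(x) ≠ 0 has an inverse. Apply the extended Euclidean algorithm to f(x) and a(x) in F_17[x]: f(x) = (8x + 14)·a(x) + (8x + 13);  a(x) = (4x + 11)·(8x + 13) + (2). The last nonzero remainder is the constant 2 = gcd(f, a) in F_17. Back-substituting through the division chain expresses 2 = s(x)·a(x) + t(x)·f(x) with s(x) ≡ 15x^2 + 8x + 2 (mod f), so (15x^2 + 8x + 2)·a(x) ≡ 2 (mod f). Multiplying by 2^(-1) ≡ 9 in F_17 gives a(x)^(-1) ≡ 9·(15x^2 + 8x + 2) ≡ 16x^2 + 4x + 1 (mod f). Check: (15x^2 + 4x + 9)·(16x^2 + 4x + 1) = 2x^4 + 5x^3 + 5x^2 + 6x + 9 ≡ 1 (mod x^3 + 4x^2 + 3).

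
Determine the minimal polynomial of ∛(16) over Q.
m_α(x) = x^3 - 16

α satisfies α^3 = 16, so x^3 - 16 annihilates α. By the rational root test, a rational root p/q (in lowest terms) of x^3 - 16 would satisfy p^3 = 16 q^3, forcing q = 1 and p^3 = 16; but 16 is not a perfect cube, contradiction. A monic cubic over Q with no rational root is irreducible (any nontrivial factorization would include a linear factor). Hence x^3 - 16 is the minimal polynomial of α, and in particular [Q(α):Q] = 3.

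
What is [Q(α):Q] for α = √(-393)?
[Q(α):Q] = 2

[Q(α):Q] equals the degree of the minimal polynomial of α. Here α^2 = -393 and x^2 + 393 is irreducible (d = -393 is squarefree, ≠ 1, hence not a square), so deg(m_α) = 2. Thus [Q(α):Q] = 2.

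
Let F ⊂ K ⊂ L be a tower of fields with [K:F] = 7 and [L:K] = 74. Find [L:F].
[L:F] = 518

The tower law says that for any tower of field extensions F ⊂ K ⊂ L with finite degrees, [L:F] = [L:K] · [K:F]. Here this gives [L:F] = 74 · 7 = 518.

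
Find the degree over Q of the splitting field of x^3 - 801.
[K : Q] = 6

The roots of x^3 - 801 are ∛801, ω∛801, ω^2∛801 where ω = e^(2πi/3) is a primitive cube root of unity, so K = Q(∛801, ω). Now [Q(∛801):Q] = 3 (since 801 is not a perfect cube, x^3 - 801 is irreducible) and [Q(ω):Q] = 2. Both 2 and 3 divide [K:Q], and [K:Q] ≤ 3·2 = 6, so [K:Q] = 6. (Equivalently: Q(∛801) ⊂ R but ω ∉ R, so [K : Q(∛801)] = 2.)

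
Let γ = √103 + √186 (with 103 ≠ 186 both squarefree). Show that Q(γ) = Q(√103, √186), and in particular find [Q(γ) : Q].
[Q(γ) : Q] = 4 (equivalently, Q(γ) = Q(√103, √186))

Obviously Q(γ) ⊆ Q(√103, √186), and [Q(√103, √186):Q] = 4 (since 103, 186 are distinct squarefree integers > 1 with 19158 not a perfect square). To show equality we compute the minimal polynomial of γ. From γ = √103 + √186: γ^2 = 103 + 2√(19158) + 186 = 289 + 2√(19158), so γ^2 - 289 = 2√(19158); squaring, (γ^2 - 289)^2 = 4·19158, i.e. γ^4 - 578γ^2 + 83521 - 76632 = 0, i.e. γ^4 - 578γ^2 + 6889 = 0. So γ is a root of x^4 - 578x^2 + 6889. This polynomial is irreducible over Q: it has no rational root (each ±√103 ± √186 is irrational), and any factorization into two quadratics over Q would force √(19158) ∈ Q (pairing opposite roots) or √103, √186 ∈ Q (other pairings), all impossible. Hence [Q(γ):Q] = 4 = [Q(√103, √186):Q], so Q(γ) = Q(√103, √186).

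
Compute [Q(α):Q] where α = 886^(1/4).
[Q(α):Q] = 4

α is a root of x^4 - 886. By Eisenstein's criterion at the prime p = 2 (which divides the constant term 886 but p^2 = 4 does not, since 886 is squarefree), x^4 - 886 is irreducible over Q. Hence [Q(α):Q] = 4.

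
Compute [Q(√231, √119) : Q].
[Q(√231, √119) : Q] = 4

[Q(√231):Q] = 2 (min poly x^2 - 231, irreducible since 231 is squarefree > 1). For the top step, suppose √119 ∈ Q(√231), say √119 = c + d√231 with c, d ∈ Q. Squaring: 119 = c^2 + 231d^2 + 2cd√231. Since √231 ∉ Q this forces 2cd = 0. If d = 0 then √119 = c ∈ Q, contradicting 119 squarefree > 1. If c = 0 then 119 = 231d^2, so 231·119 = (231d)^2 is a perfect square in Q — but 231·119 = 27489 is not a perfect square (since 231 and 119 are distinct squarefree integers). Contradiction. Hence √119 ∉ Q(√231), so x^2 - 119 stays irreducible over Q(√231) and [Q(√231, √119) : Q(√231)] = 2. By the tower law, [Q(√231, √119) : Q] = 2 · 2 = 4.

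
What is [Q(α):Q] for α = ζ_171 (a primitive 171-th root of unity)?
[Q(α):Q] = 108

The minimal polynomial of ζ_171 over Q is the 171-th cyclotomic polynomial Φ_171(x), which is irreducible over Q and has degree φ(171) = 108. Hence [Q(α):Q] = φ(171) = 108.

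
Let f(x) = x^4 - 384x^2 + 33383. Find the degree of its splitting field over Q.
[K : Q] = 4

Solving the quadratic in x^2: x^2 = (384 ± √(384^2 - 4·33383))/2 = (384 ± √13924)/2 = (384 ± 118)/2, giving x^2 = 251 or x^2 = 133. So f(x) = (x^2 - 251)(x^2 - 133) and the roots of f are ±√251, ±√133. Hence the splitting field is K = Q(√251, √133). Since 251 and 133 are distinct squarefree integers > 1, their product 33383 is not a perfect square, so √133 ∉ Q(√251). By the tower law [K:Q] = [Q(√251,√133):Q(√251)] · [Q(√251):Q] = 2 · 2 = 4.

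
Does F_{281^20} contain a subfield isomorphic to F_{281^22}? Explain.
No: F_{281^22} is not a subfield of F_{281^20}

F_{p^m} embeds in F_{p^n} iff m | n. Here 22 ∤ 20 (since 20 = 0·22 + 20 with remainder 20 ≠ 0), so F_{281^22} is not a subfield of F_{281^20}. Equivalently: if it were, the tower law would give 22 = [F_{281^22}:F_281] dividing [F_{281^20}:F_281] = 20, contradiction.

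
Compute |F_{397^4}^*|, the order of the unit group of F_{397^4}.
|F_{397^4}^*| = 24840596880

F_{397^4} has 397^4 = 24840596881 elements; its multiplicative group consists of all nonzero elements, so |F_{397^4}^*| = 24840596881 - 1 = 24840596880. (It is cyclic since any finite subgroup of the multiplicative group of a field is cyclic.)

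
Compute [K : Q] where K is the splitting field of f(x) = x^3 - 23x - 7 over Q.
[K : Q] = 6

By the rational root test, any rational root of the monic integer polynomial f(x) = x^3 - 23x - 7 must be an integer dividing the constant term -7, i.e. one of ±{1, 7}. Evaluating: f(1) = -29, f(-1) = 15, f(7) = 175, f(-7) = -189; none is 0, so f has no rational root and is therefore irreducible over Q (a cubic with no linear factor over a field is irreducible). For an irreducible cubic, the Galois group is A_3 or S_3 according as the discriminant disc(f) = -4a^3 - 27b^2 = -4·(-23)^3 - 27·(-7)^2 = 47345 is or is not a square in Q. Here disc(f) = 47345 is not a perfect square in Q, so the Galois group of f over Q is not contained in A_3 and must be all of S_3. The splitting field has degree |S_3| = 6 over Q, so [K : Q] = 6.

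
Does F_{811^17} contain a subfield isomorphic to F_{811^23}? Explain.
No: F_{811^23} is not a subfield of F_{811^17}

F_{p^m} embeds in F_{p^n} iff m | n. Here 23 ∤ 17 (since 17 = 0·23 + 17 with remainder 17 ≠ 0), so F_{811^23} is not a subfield of F_{811^17}. Equivalently: if it were, the tower law would give 23 = [F_{811^23}:F_811] dividing [F_{811^17}:F_811] = 17, contradiction.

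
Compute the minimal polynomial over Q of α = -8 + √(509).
m_α(x) = x^2 + 16x - 445

From α + 8 = √(509), squaring gives (α + 8)^2 = 509, i.e. α^2 + 16α + 64 = 509, so α^2 + 16α - 445 = 0. The discriminant of x^2 + 16x - 445 is (16)^2 - 4·(-445) = 256 + 1780 = 2036, and 4·(509) is not a perfect square in Q since 509 is squarefree and ≠ 1. Hence x^2 + 16x - 445 is irreducible over Q and is the minimal polynomial of α.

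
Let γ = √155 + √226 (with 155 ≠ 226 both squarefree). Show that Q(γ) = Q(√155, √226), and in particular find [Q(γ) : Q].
[Q(γ) : Q] = 4 (equivalently, Q(γ) = Q(√155, √226))

Obviously Q(γ) ⊆ Q(√155, √226), and [Q(√155, √226):Q] = 4 (since 155, 226 are distinct squarefree integers > 1 with 35030 not a perfect square). To show equality we compute the minimal polynomial of γ. From γ = √155 + √226: γ^2 = 155 + 2√(35030) + 226 = 381 + 2√(35030), so γ^2 - 381 = 2√(35030); squaring, (γ^2 - 381)^2 = 4·35030, i.e. γ^4 - 762γ^2 + 145161 - 140120 = 0, i.e. γ^4 - 762γ^2 + 5041 = 0. So γ is a root of x^4 - 762x^2 + 5041. This polynomial is irreducible over Q: it has no rational root (each ±√155 ± √226 is irrational), and any factorization into two quadratics over Q would force √(35030) ∈ Q (pairing opposite roots) or √155, √226 ∈ Q (other pairings), all impossible. Hence [Q(γ):Q] = 4 = [Q(√155, √226):Q], so Q(γ) = Q(√155, √226).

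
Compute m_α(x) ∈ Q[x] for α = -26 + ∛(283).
m_α(x) = x^3 + 78x^2 + 2028x + 17293

Set β = α + 26 = ∛(283), so β^3 = 283. Then (α + 26)^3 - 283 = 0, i.e. α is a root of g(x) = (x + 26)^3 - 283 = x^3 + 78x^2 + 2028x + 17293. Since g(x) = h(x + 26) where h(x) = x^3 - 283, and h is irreducible over Q (because 283 is not a perfect cube, so h has no rational root, and a monic cubic with no rational root is irreducible), g is also irreducible (irreducibility is preserved under the substitution x → x + 26). Hence m_α(x) = x^3 + 78x^2 + 2028x + 17293.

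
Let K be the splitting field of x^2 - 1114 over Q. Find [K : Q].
[K : Q] = 2

f(x) = x^2 - 1114 factors as (x - √1114)(x + √1114). The splitting field is K = Q(√1114). Since 1114 is squarefree and > 1, it is not a perfect square, so x^2 - 1114 is irreducible over Q and [Q(√1114) : Q] = 2. Hence [K : Q] = 2.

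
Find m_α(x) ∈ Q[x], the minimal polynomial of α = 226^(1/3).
m_α(x) = x^3 - 226

α satisfies α^3 = 226, so x^3 - 226 annihilates α. By the rational root test, a rational root p/q (in lowest terms) of x^3 - 226 would satisfy p^3 = 226 q^3, forcing q = 1 and p^3 = 226; but 226 is not a perfect cube, contradiction. A monic cubic over Q with no rational root is irreducible (any nontrivial factorization would include a linear factor). Hence x^3 - 226 is the minimal polynomial of α, and in particular [Q(α):Q] = 3.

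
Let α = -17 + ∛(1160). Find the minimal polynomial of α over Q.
m_α(x) = x^3 + 51x^2 + 867x + 3753

Set β = α + 17 = ∛(1160), so β^3 = 1160. Then (α + 17)^3 - 1160 = 0, i.e. α is a root of g(x) = (x + 17)^3 - 1160 = x^3 + 51x^2 + 867x + 3753. Since g(x) = h(x + 17) where h(x) = x^3 - 1160, and h is irreducible over Q (because 1160 is not a perfect cube, so h has no rational root, and a monic cubic with no rational root is irreducible), g is also irreducible (irreducibility is preserved under the substitution x → x + 17). Hence m_α(x) = x^3 + 51x^2 + 867x + 3753.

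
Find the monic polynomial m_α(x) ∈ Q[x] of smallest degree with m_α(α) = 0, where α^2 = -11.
m_α(x) = x^2 + 11

α satisfies α^2 + 11 = 0, so x^2 + 11 annihilates α. Since d = -11 is squarefree and ≠ 1, it is not a perfect square in Q, so x^2 + 11 has no rational root and is therefore irreducible over Q (a degree-2 polynomial over a field is irreducible iff it has no root). Hence m_α(x) = x^2 + 11.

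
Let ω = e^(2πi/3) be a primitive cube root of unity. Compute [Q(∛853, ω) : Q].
[Q(∛853, ω) : Q] = 6

[Q(∛853):Q] = 3 (min poly x^3 - 853, irreducible since 853 is not a perfect cube). [Q(ω):Q] = 2 (min poly x^2 + x + 1). Since Q(∛853) ⊂ R and ω ∉ R, we have ω ∉ Q(∛853), so x^2 + x + 1 remains irreducible over Q(∛853) and [Q(∛853, ω) : Q(∛853)] = 2. By the tower law, [Q(∛853, ω) : Q] = 3 · 2 = 6. (In fact Q(∛853, ω) is the splitting field of x^3 - 853 over Q.)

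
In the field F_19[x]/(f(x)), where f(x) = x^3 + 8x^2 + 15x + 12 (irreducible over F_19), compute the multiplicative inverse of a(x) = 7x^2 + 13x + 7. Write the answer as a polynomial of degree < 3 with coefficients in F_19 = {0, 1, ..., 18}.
a(x)^(-1) ≡ 9x^2 + 18x + 6 (mod f(x))

Since f is irreducible over F_19, F_19[x]/(f) is a field and a(x) ≠ 0 has an inverse. Apply the extended Euclidean algorithm to f(x) and a(x) in F_19[x]: f(x) = (11x + 16)·a(x) + (15x + 14);  a(x) = (3x + 12)·(15x + 14) + (10). The last nonzero remainder is the constant 10 = gcd(f, a) in F_19. Back-substituting through the division chain expresses 10 = s(x)·a(x) + t(x)·f(x) with s(x) ≡ 14x^2 + 9x + 3 (mod f), so (14x^2 + 9x + 3)·a(x) ≡ 10 (mod f). Multiplying by 10^(-1) ≡ 2 in F_19 gives a(x)^(-1) ≡ 2·(14x^2 + 9x + 3) ≡ 9x^2 + 18x + 6 (mod f). Check: (7x^2 + 13x + 7)·(9x^2 + 18x + 6) = 6x^4 + 15x^3 + 16x^2 + 14x + 4 ≡ 1 (mod x^3 + 8x^2 + 15x + 12).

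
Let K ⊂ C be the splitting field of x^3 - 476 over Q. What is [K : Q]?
[K : Q] = 6

The roots of x^3 - 476 are ∛476, ω∛476, ω^2∛476 where ω = e^(2πi/3) is a primitive cube root of unity, so K = Q(∛476, ω). Now [Q(∛476):Q] = 3 (since 476 is not a perfect cube, x^3 - 476 is irreducible) and [Q(ω):Q] = 2. Both 2 and 3 divide [K:Q], and [K:Q] ≤ 3·2 = 6, so [K:Q] = 6. (Equivalently: Q(∛476) ⊂ R but ω ∉ R, so [K : Q(∛476)] = 2.)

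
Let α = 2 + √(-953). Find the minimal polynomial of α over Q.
m_α(x) = x^2 - 4x + 957

From α - 2 = √(-953), squaring gives (α - 2)^2 = -953, i.e. α^2 - 4α + 4 = -953, so α^2 - 4α + 957 = 0. The discriminant of x^2 - 4x + 957 is (-4)^2 - 4·(957) = 16 - 3828 = -3812, and 4·(-953) is not a perfect square in Q since -953 is squarefree and ≠ 1. Hence x^2 - 4x + 957 is irreducible over Q and is the minimal polynomial of α.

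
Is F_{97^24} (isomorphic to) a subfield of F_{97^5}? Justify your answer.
No: F_{97^24} is not a subfield of F_{97^5}

F_{p^m} embeds in F_{p^n} iff m | n. Here 24 ∤ 5 (since 5 = 0·24 + 5 with remainder 5 ≠ 0), so F_{97^24} is not a subfield of F_{97^5}. Equivalently: if it were, the tower law would give 24 = [F_{97^24}:F_97] dividing [F_{97^5}:F_97] = 5, contradiction.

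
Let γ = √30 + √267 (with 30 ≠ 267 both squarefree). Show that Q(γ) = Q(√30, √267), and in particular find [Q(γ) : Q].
[Q(γ) : Q] = 4 (equivalently, Q(γ) = Q(√30, √267))

Obviously Q(γ) ⊆ Q(√30, √267), and [Q(√30, √267):Q] = 4 (since 30, 267 are distinct squarefree integers > 1 with 8010 not a perfect square). To show equality we compute the minimal polynomial of γ. From γ = √30 + √267: γ^2 = 30 + 2√(8010) + 267 = 297 + 2√(8010), so γ^2 - 297 = 2√(8010); squaring, (γ^2 - 297)^2 = 4·8010, i.e. γ^4 - 594γ^2 + 88209 - 32040 = 0, i.e. γ^4 - 594γ^2 + 56169 = 0. So γ is a root of x^4 - 594x^2 + 56169. This polynomial is irreducible over Q: it has no rational root (each ±√30 ± √267 is irrational), and any factorization into two quadratics over Q would force √(8010) ∈ Q (pairing opposite roots) or √30, √267 ∈ Q (other pairings), all impossible. Hence [Q(γ):Q] = 4 = [Q(√30, √267):Q], so Q(γ) = Q(√30, √267).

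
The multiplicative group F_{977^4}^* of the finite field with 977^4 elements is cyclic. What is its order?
|F_{977^4}^*| = 911125611840

F_{977^4} has 977^4 = 911125611841 elements; its multiplicative group consists of all nonzero elements, so |F_{977^4}^*| = 911125611841 - 1 = 911125611840. (It is cyclic since any finite subgroup of the multiplicative group of a field is cyclic.)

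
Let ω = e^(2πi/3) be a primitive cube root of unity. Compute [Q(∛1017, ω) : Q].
[Q(∛1017, ω) : Q] = 6

[Q(∛1017):Q] = 3 (min poly x^3 - 1017, irreducible since 1017 is not a perfect cube). [Q(ω):Q] = 2 (min poly x^2 + x + 1). Since Q(∛1017) ⊂ R and ω ∉ R, we have ω ∉ Q(∛1017), so x^2 + x + 1 remains irreducible over Q(∛1017) and [Q(∛1017, ω) : Q(∛1017)] = 2. By the tower law, [Q(∛1017, ω) : Q] = 3 · 2 = 6. (In fact Q(∛1017, ω) is the splitting field of x^3 - 1017 over Q.)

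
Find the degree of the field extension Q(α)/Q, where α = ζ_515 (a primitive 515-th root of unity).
[Q(α):Q] = 408

The minimal polynomial of ζ_515 over Q is the 515-th cyclotomic polynomial Φ_515(x), which is irreducible over Q and has degree φ(515) = 408. Hence [Q(α):Q] = φ(515) = 408.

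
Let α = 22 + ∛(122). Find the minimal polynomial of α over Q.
m_α(x) = x^3 - 66x^2 + 1452x - 10770

Set β = α - 22 = ∛(122), so β^3 = 122. Then (α - 22)^3 - 122 = 0, i.e. α is a root of g(x) = (x - 22)^3 - 122 = x^3 - 66x^2 + 1452x - 10770. Since g(x) = h(x - 22) where h(x) = x^3 - 122, and h is irreducible over Q (because 122 is not a perfect cube, so h has no rational root, and a monic cubic with no rational root is irreducible), g is also irreducible (irreducibility is preserved under the substitution x → x - 22). Hence m_α(x) = x^3 - 66x^2 + 1452x - 10770.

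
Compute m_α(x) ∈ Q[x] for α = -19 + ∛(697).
m_α(x) = x^3 + 57x^2 + 1083x + 6162

Set β = α + 19 = ∛(697), so β^3 = 697. Then (α + 19)^3 - 697 = 0, i.e. α is a root of g(x) = (x + 19)^3 - 697 = x^3 + 57x^2 + 1083x + 6162. Since g(x) = h(x + 19) where h(x) = x^3 - 697, and h is irreducible over Q (because 697 is not a perfect cube, so h has no rational root, and a monic cubic with no rational root is irreducible), g is also irreducible (irreducibility is preserved under the substitution x → x + 19). Hence m_α(x) = x^3 + 57x^2 + 1083x + 6162.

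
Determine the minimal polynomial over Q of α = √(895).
m_α(x) = x^2 - 895

α satisfies α^2 - 895 = 0, so x^2 - 895 annihilates α. Since d = 895 is squarefree and ≠ 1, it is not a perfect square in Q, so x^2 - 895 has no rational root and is therefore irreducible over Q (a degree-2 polynomial over a field is irreducible iff it has no root). Hence m_α(x) = x^2 - 895.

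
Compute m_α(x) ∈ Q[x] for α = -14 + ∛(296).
m_α(x) = x^3 + 42x^2 + 588x + 2448

Set β = α + 14 = ∛(296), so β^3 = 296. Then (α + 14)^3 - 296 = 0, i.e. α is a root of g(x) = (x + 14)^3 - 296 = x^3 + 42x^2 + 588x + 2448. Since g(x) = h(x + 14) where h(x) = x^3 - 296, and h is irreducible over Q (because 296 is not a perfect cube, so h has no rational root, and a monic cubic with no rational root is irreducible), g is also irreducible (irreducibility is preserved under the substitution x → x + 14). Hence m_α(x) = x^3 + 42x^2 + 588x + 2448.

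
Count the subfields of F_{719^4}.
F_{719^4} has 3 subfields

The subfields of F_{p^n} are exactly the fields F_{p^d} for d | n (each is the fixed field of the unique index-d subgroup of Gal(F_{p^n}/F_p) ≅ Z/nZ). The divisors of n = 4 are {1, 2, 4}, giving 3 subfields: F_{719^1}, F_{719^2}, F_{719^4}.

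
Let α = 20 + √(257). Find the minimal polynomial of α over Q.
m_α(x) = x^2 - 40x + 143

From α - 20 = √(257), squaring gives (α - 20)^2 = 257, i.e. α^2 - 40α + 400 = 257, so α^2 - 40α + 143 = 0. The discriminant of x^2 - 40x + 143 is (-40)^2 - 4·(143) = 1600 - 572 = 1028, and 4·(257) is not a perfect square in Q since 257 is squarefree and ≠ 1. Hence x^2 - 40x + 143 is irreducible over Q and is the minimal polynomial of α.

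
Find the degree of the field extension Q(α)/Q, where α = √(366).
[Q(α):Q] = 2

[Q(α):Q] equals the degree of the minimal polynomial of α. Here α^2 = 366 and x^2 - 366 is irreducible (d = 366 is squarefree, ≠ 1, hence not a square), so deg(m_α) = 2. Thus [Q(α):Q] = 2.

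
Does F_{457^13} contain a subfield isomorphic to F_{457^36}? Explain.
No: F_{457^36} is not a subfield of F_{457^13}

F_{p^m} embeds in F_{p^n} iff m | n. Here 36 ∤ 13 (since 13 = 0·36 + 13 with remainder 13 ≠ 0), so F_{457^36} is not a subfield of F_{457^13}. Equivalently: if it were, the tower law would give 36 = [F_{457^36}:F_457] dividing [F_{457^13}:F_457] = 13, contradiction.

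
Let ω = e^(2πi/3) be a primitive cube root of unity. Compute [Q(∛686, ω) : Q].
[Q(∛686, ω) : Q] = 6

[Q(∛686):Q] = 3 (min poly x^3 - 686, irreducible since 686 is not a perfect cube). [Q(ω):Q] = 2 (min poly x^2 + x + 1). Since Q(∛686) ⊂ R and ω ∉ R, we have ω ∉ Q(∛686), so x^2 + x + 1 remains irreducible over Q(∛686) and [Q(∛686, ω) : Q(∛686)] = 2. By the tower law, [Q(∛686, ω) : Q] = 3 · 2 = 6. (In fact Q(∛686, ω) is the splitting field of x^3 - 686 over Q.)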